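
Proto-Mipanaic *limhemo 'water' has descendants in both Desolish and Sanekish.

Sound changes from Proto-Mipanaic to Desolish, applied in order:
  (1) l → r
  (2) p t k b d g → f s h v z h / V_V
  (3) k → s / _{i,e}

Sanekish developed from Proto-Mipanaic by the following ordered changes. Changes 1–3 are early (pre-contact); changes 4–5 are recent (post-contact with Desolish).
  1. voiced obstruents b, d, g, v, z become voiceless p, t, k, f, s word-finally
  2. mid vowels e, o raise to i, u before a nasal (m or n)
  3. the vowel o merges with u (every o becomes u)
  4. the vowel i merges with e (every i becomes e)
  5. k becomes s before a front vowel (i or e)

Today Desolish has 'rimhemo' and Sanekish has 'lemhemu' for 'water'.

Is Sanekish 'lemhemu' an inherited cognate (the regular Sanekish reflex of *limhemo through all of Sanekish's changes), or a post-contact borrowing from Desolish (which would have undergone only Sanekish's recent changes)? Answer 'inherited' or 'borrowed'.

inherited

If inherited, *limhemo would pass through all of Sanekish's changes:
Sanekish: *limhemo
  limhemo (rule 1 does not apply)
  limhemo → limhimo   [pre-nasal raising]
  limhimo → limhimu   [vowel merger]
  limhimu → lemhemu   [vowel merger]
  lemhemu (rule 5 does not apply)
  giving Sanekish lemhemu.
If borrowed from Desolish 'rimhemo' after the early changes, it would undergo only the recent ones:
  rule 4 (vowel merger): rimhemo → remhemo
  rule 5 (palatalisation): no change (remhemo)
  ⇒ as a loan: remhemo
Sanekish 'lemhemu' matches the inherited outcome exactly, so it is an inherited cognate, not a loan.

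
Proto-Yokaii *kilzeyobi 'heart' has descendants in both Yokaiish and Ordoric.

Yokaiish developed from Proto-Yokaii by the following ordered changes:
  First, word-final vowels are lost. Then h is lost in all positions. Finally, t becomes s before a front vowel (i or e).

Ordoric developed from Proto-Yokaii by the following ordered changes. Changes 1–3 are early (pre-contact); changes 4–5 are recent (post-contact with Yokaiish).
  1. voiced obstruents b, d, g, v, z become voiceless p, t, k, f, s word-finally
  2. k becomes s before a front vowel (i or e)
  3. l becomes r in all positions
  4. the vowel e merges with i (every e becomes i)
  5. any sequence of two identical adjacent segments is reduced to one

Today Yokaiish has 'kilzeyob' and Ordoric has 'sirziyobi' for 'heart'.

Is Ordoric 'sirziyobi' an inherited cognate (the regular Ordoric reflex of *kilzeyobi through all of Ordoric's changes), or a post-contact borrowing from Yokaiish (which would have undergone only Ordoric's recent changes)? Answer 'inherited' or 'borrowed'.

If inherited, *kilzeyobi would pass through all of Ordoric's changes:
Ordoric: start from *kilzeyobi.
  rule 1: no change — kilzeyobi
  rule 2 (palatalisation): kilzeyobi → silzeyobi
  rule 3 (unconditioned shift): silzeyobi → sirzeyobi
  rule 4 (vowel merger): sirzeyobi → sirziyobi
  rule 5: no change — sirziyobi
  ⇒ Ordoric sirziyobi
If borrowed from Yokaiish 'kilzeyob' after the early changes, it would undergo only the recent ones:
  rule 4 (vowel merger): kilzeyob → kilziyob
  rule 5 (degemination): no change (kilziyob)
  ⇒ as a loan: kilziyob
Ordoric 'sirziyobi' matches the inherited outcome exactly, so it is an inherited cognate, not a loan.

inherited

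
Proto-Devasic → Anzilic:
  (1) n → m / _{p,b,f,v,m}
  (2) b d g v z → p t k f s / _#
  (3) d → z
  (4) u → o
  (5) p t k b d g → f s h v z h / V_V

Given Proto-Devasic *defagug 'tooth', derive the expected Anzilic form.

zefahok

Anzilic: *defagug > defaguk > zefaguk > zefagok > zefahok  (by final devoicing, unconditioned shift, vowel merger, intervocalic lenition)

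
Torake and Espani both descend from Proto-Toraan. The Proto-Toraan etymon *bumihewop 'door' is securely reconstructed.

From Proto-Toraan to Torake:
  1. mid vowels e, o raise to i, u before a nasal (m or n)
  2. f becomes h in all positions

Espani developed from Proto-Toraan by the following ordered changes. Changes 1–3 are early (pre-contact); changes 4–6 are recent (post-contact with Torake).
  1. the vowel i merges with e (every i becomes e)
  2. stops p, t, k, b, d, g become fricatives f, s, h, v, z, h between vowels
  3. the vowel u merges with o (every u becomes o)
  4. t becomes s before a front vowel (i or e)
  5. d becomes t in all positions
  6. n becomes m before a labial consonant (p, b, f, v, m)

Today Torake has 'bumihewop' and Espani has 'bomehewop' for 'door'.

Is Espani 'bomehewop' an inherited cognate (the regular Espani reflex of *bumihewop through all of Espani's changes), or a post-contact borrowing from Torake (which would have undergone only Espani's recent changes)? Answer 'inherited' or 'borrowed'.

If inherited, *bumihewop would pass through all of Espani's changes:
Espani: *bumihewop > bumehewop > bomehewop  (by vowel merger, vowel merger)
If borrowed from Torake 'bumihewop' after the early changes, it would undergo only the recent ones:
  rule 4 (palatalisation): no change (bumihewop)
  rule 5 (unconditioned shift): no change (bumihewop)
  rule 6 (nasal place assimilation): no change (bumihewop)
  ⇒ as a loan: bumihewop
Espani 'bomehewop' matches the inherited outcome exactly, so it is an inherited cognate, not a loan.

inherited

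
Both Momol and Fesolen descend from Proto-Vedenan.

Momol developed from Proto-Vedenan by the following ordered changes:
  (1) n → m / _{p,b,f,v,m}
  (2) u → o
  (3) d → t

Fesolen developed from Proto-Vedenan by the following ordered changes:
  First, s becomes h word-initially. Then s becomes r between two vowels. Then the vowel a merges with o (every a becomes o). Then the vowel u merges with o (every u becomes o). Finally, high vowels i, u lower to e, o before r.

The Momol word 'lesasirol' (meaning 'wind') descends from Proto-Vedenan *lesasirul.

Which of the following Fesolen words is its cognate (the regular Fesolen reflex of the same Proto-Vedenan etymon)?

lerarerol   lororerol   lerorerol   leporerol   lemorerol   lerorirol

Fesolen: *lesasirul
  lesasirul (rule 1 does not apply)
  lesasirul → lerarirul   [rhotacism]
  lerarirul → lerorirul   [vowel merger]
  lerorirul → lerorirol   [vowel merger]
  lerorirol → lerorerol   [pre-rhotic lowering]
  giving Fesolen lerorerol.
Only 'lerorerol' matches the regular Fesolen development of *lesasirul.

lerorerol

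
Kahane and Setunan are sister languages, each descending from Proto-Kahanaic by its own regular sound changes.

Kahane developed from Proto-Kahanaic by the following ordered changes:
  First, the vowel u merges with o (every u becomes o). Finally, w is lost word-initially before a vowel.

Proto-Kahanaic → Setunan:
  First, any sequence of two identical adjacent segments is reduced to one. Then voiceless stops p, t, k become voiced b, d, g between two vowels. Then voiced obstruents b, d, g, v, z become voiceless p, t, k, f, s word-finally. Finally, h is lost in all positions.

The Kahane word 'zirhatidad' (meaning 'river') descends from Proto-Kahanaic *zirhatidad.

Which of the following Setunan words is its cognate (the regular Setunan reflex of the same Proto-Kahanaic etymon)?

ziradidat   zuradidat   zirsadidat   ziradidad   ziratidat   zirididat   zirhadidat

Setunan: *zirhatidad > zirhadidad > zirhadidat > ziradidat  (by intervocalic voicing, final devoicing, h-loss)

ziradidat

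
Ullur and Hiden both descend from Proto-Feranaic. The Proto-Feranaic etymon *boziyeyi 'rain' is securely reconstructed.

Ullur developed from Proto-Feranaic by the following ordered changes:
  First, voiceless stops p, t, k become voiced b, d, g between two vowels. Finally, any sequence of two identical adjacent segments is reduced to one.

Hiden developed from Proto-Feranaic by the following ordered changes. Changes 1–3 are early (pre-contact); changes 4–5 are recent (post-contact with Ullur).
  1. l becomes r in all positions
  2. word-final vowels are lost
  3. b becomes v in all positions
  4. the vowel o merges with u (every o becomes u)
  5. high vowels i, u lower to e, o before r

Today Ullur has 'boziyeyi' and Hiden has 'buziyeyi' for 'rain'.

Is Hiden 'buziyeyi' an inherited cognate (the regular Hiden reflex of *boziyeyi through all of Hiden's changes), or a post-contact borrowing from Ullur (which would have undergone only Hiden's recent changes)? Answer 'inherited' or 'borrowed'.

borrowed

If inherited, *boziyeyi would pass through all of Hiden's changes:
Hiden: *boziyeyi
  boziyeyi (rule 1 does not apply)
  boziyeyi → boziyey   [apocope]
  boziyey → voziyey   [unconditioned shift]
  voziyey → vuziyey   [vowel merger]
  vuziyey (rule 5 does not apply)
  giving Hiden vuziyey.
If borrowed from Ullur 'boziyeyi' after the early changes, it would undergo only the recent ones:
  rule 4 (vowel merger): boziyeyi → buziyeyi
  rule 5 (pre-rhotic lowering): no change (buziyeyi)
  ⇒ as a loan: buziyeyi
Hiden 'buziyeyi' matches the loan outcome 'buziyeyi', not the inherited 'vuziyey' — it skipped the early Hiden changes, so it was borrowed from Ullur.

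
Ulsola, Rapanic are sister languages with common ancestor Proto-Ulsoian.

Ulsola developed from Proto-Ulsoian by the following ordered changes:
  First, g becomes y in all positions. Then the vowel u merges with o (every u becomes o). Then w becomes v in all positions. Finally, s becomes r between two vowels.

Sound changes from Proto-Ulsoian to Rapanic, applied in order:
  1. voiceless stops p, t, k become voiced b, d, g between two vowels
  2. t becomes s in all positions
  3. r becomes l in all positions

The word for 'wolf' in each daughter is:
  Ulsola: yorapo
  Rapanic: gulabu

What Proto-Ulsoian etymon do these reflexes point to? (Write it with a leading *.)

*gurapu

Position 1: Ulsola has y, Rapanic has g. Taking the neighbouring segments as reconstructed: Ulsola y could go back to *g or *y; Rapanic g can only go back to *g — the one source consistent with every daughter is *g.
Position 3: Ulsola has r, Rapanic has l. Taking the neighbouring segments as reconstructed: Ulsola r could go back to *s or *r; Rapanic l could go back to *l or *r — the one source consistent with every daughter is *r.
Verify the candidate proto-form against each daughter:
Ulsola: *gurapu
  gurapu → yurapu   [unconditioned shift]
  yurapu → yorapo   [vowel merger]
  yorapo (rule 3 does not apply)
  yorapo (rule 4 does not apply)
  giving Ulsola yorapo.
Rapanic: *gurapu > gurabu > gulabu  (by intervocalic voicing, unconditioned shift)
No other proto-form is consistent with every reflex, so the reconstruction is *gurapu.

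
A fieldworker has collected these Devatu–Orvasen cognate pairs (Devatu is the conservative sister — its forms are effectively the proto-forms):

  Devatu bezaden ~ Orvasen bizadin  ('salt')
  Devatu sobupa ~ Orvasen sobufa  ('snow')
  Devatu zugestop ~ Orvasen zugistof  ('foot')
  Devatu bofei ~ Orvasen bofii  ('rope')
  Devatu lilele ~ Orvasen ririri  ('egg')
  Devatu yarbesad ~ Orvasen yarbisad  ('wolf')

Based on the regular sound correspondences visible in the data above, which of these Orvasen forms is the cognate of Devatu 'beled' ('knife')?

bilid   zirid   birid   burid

birid

bezaden ~ bizadin, zugestop ~ zugistof — Devatu e corresponds to Orvasen i after a consonant, before a consonant other than r, m, n, p, b, f, v.
lilele ~ ririri — Devatu l corresponds to Orvasen r between vowels (before a front vowel).
Applying these to Devatu 'beled':
  beled → biled   (e→i after a consonant, before a consonant other than r, m, n, p, b, f, v)
  biled → bired   (l→r between vowels (before a front vowel))
  bired → birid   (e→i after a consonant, before a consonant other than r, m, n, p, b, f, v)
So the Orvasen cognate is 'birid'.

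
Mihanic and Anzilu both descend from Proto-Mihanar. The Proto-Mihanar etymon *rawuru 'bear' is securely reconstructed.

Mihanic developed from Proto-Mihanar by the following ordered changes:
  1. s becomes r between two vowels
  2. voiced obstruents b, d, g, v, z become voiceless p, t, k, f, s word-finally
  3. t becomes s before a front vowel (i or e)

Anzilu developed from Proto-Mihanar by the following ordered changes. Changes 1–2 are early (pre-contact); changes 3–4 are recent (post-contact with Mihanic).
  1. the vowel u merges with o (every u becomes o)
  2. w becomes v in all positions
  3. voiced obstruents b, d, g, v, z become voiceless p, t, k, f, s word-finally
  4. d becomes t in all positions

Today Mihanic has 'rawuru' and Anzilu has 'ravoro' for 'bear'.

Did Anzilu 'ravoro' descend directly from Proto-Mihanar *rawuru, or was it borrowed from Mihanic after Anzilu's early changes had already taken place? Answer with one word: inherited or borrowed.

If inherited, *rawuru would pass through all of Anzilu's changes:
Anzilu: start from *rawuru.
  rule 1 (vowel merger): rawuru → raworo
  rule 2 (unconditioned shift): raworo → ravoro
  rule 3: no change — ravoro
  rule 4: no change — ravoro
  ⇒ Anzilu ravoro
If borrowed from Mihanic 'rawuru' after the early changes, it would undergo only the recent ones:
  rule 3 (final devoicing): no change (rawuru)
  rule 4 (unconditioned shift): no change (rawuru)
  ⇒ as a loan: rawuru
Anzilu 'ravoro' matches the inherited outcome exactly, so it is an inherited cognate, not a loan.

inherited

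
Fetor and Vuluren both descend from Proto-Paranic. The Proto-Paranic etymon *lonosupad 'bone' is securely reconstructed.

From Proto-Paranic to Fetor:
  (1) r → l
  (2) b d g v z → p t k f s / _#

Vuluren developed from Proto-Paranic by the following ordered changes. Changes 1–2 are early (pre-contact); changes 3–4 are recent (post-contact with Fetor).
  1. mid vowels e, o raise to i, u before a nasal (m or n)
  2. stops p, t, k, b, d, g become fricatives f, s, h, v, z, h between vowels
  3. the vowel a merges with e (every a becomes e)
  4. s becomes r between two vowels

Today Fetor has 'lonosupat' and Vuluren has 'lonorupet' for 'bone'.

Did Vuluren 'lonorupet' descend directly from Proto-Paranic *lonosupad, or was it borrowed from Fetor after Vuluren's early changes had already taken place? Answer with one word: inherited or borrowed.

borrowed

If inherited, *lonosupad would pass through all of Vuluren's changes:
Vuluren: *lonosupad
  lonosupad → lunosupad   [pre-nasal raising]
  lunosupad → lunosufad   [intervocalic lenition]
  lunosufad → lunosufed   [vowel merger]
  lunosufed → lunorufed   [rhotacism]
  giving Vuluren lunorufed.
If borrowed from Fetor 'lonosupat' after the early changes, it would undergo only the recent ones:
  rule 3 (vowel merger): lonosupat → lonosupet
  rule 4 (rhotacism): lonosupet → lonorupet
  ⇒ as a loan: lonorupet
Vuluren 'lonorupet' matches the loan outcome 'lonorupet', not the inherited 'lunorufed' — it skipped the early Vuluren changes, so it was borrowed from Fetor.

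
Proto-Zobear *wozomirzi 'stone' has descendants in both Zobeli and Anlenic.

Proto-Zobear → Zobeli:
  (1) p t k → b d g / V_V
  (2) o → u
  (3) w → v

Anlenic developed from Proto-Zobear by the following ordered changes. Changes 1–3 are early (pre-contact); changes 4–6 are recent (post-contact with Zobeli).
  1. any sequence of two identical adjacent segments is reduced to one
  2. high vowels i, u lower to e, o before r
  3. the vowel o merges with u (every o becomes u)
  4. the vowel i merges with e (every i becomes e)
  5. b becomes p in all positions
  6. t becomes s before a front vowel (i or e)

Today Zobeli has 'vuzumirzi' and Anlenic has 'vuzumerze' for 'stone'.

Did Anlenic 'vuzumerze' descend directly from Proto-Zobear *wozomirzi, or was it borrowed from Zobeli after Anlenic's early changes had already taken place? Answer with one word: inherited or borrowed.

borrowed

If inherited, *wozomirzi would pass through all of Anlenic's changes:
Anlenic: start from *wozomirzi.
  rule 1: no change — wozomirzi
  rule 2 (pre-rhotic lowering): wozomirzi → wozomerzi
  rule 3 (vowel merger): wozomerzi → wuzumerzi
  rule 4 (vowel merger): wuzumerzi → wuzumerze
  rule 5: no change — wuzumerze
  rule 6: no change — wuzumerze
  ⇒ Anlenic wuzumerze
If borrowed from Zobeli 'vuzumirzi' after the early changes, it would undergo only the recent ones:
  rule 4 (vowel merger): vuzumirzi → vuzumerze
  rule 5 (unconditioned shift): no change (vuzumerze)
  rule 6 (palatalisation): no change (vuzumerze)
  ⇒ as a loan: vuzumerze
Anlenic 'vuzumerze' matches the loan outcome 'vuzumerze', not the inherited 'wuzumerze' — it skipped the early Anlenic changes, so it was borrowed from Zobeli.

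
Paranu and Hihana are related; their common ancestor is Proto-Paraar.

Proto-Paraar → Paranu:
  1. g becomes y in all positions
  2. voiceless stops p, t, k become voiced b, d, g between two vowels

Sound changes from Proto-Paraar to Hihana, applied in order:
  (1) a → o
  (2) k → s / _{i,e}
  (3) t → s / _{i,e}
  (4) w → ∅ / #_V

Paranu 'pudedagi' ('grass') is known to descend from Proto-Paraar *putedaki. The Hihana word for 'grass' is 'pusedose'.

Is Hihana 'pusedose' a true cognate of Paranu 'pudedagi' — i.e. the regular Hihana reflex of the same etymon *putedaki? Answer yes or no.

Derive the expected Hihana reflex of *putedaki:
Hihana: *putedaki > putedoki > putedosi > pusedosi  (by vowel merger, palatalisation, palatalisation)
The regular Hihana reflex would be 'pusedosi', but the attested form is 'pusedose'. The correspondence is irregular, so they are not cognates (the Hihana form has a different source).

no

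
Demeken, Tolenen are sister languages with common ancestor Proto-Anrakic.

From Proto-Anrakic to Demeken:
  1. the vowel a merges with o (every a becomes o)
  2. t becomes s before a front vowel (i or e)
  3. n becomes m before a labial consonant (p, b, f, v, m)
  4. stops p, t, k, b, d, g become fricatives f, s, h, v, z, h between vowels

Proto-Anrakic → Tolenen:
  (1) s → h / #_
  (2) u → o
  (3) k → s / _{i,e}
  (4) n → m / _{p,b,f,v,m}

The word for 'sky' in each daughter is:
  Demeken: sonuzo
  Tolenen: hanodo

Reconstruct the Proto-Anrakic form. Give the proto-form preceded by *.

*sanudo

Position 4: Demeken has u, Tolenen has o. Demeken preserves u here (none of its changes turn any other segment into u), so the proto-segment is *u.
Position 5: Demeken has z, Tolenen has d. Tolenen preserves d here (none of its changes turn any other segment into d), so the proto-segment is *d.
This points to *sanudo. Verify forward in each daughter:
Demeken: *sanudo
  sanudo → sonudo   [vowel merger]
  sonudo (rule 2 does not apply)
  sonudo (rule 3 does not apply)
  sonudo → sonuzo   [intervocalic lenition]
  giving Demeken sonuzo.
Tolenen: *sanudo > hanudo > hanodo  (by debuccalisation, vowel merger)
No other proto-form is consistent with every reflex, so the reconstruction is *sanudo.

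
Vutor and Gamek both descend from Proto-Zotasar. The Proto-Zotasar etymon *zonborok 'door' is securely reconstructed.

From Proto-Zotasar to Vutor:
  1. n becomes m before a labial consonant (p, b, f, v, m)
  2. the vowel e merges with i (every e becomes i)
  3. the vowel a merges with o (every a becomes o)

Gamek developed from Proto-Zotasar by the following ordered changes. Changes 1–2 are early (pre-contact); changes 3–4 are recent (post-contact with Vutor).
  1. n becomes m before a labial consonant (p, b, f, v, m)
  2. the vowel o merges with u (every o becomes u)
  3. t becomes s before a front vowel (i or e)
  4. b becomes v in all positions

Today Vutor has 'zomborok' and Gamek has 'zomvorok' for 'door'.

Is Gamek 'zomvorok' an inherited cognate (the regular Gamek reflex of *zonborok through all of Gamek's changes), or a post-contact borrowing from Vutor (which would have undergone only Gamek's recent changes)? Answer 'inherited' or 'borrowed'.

borrowed

If inherited, *zonborok would pass through all of Gamek's changes:
Gamek: *zonborok
  zonborok → zomborok   [nasal place assimilation]
  zomborok → zumburuk   [vowel merger]
  zumburuk (rule 3 does not apply)
  zumburuk → zumvuruk   [unconditioned shift]
  giving Gamek zumvuruk.
If borrowed from Vutor 'zomborok' after the early changes, it would undergo only the recent ones:
  rule 3 (palatalisation): no change (zomborok)
  rule 4 (unconditioned shift): zomborok → zomvorok
  ⇒ as a loan: zomvorok
Gamek 'zomvorok' matches the loan outcome 'zomvorok', not the inherited 'zumvuruk' — it skipped the early Gamek changes, so it was borrowed from Vutor.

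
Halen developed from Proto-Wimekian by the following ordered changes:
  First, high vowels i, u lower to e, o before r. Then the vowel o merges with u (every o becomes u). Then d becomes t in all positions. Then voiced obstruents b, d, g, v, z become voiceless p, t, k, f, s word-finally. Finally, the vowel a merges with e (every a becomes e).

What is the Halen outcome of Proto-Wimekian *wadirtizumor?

wetertizumur

Halen: start from *wadirtizumor.
  rule 1 (pre-rhotic lowering): wadirtizumor → wadertizumor
  rule 2 (vowel merger): wadertizumor → wadertizumur
  rule 3 (unconditioned shift): wadertizumur → watertizumur
  rule 4: no change — watertizumur
  rule 5 (vowel merger): watertizumur → wetertizumur
  ⇒ Halen wetertizumur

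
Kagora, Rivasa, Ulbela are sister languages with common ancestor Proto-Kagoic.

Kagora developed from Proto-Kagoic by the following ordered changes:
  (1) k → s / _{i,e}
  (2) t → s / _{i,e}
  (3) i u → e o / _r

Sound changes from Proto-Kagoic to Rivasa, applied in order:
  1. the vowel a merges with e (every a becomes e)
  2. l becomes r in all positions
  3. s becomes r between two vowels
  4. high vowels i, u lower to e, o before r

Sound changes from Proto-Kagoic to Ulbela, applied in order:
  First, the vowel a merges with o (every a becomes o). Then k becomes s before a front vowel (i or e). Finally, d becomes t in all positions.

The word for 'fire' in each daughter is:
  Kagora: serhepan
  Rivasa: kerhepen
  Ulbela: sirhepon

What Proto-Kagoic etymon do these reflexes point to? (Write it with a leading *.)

*kirhepan

Position 7: Kagora has a, Rivasa has e, Ulbela has o. Kagora preserves a here (none of its changes turn any other segment into a), so the proto-segment is *a.
Position 1: Kagora has s, Rivasa has k, Ulbela has s. Rivasa preserves k here (none of its changes turn any other segment into k), so the proto-segment is *k.
Verify the candidate proto-form against each daughter:
Kagora: *kirhepan > sirhepan > serhepan  (by palatalisation, pre-rhotic lowering)
Rivasa: *kirhepan > kirhepen > kerhepen  (by vowel merger, pre-rhotic lowering)
Ulbela: *kirhepan > kirhepon > sirhepon  (by vowel merger, palatalisation)
*kirhepan is the unique common source.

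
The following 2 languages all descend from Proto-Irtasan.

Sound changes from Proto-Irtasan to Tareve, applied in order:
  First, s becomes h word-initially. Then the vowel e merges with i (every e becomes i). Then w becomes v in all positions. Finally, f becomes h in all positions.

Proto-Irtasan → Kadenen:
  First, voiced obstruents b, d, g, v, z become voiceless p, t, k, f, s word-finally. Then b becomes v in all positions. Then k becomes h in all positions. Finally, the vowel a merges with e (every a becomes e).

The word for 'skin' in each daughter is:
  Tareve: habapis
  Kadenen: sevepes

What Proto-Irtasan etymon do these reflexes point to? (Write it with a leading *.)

Position 4: Tareve has a, Kadenen has e. Tareve preserves a here (none of its changes turn any other segment into a), so the proto-segment is *a.
Position 2: Tareve has a, Kadenen has e. Tareve preserves a here (none of its changes turn any other segment into a), so the proto-segment is *a.
Verify the candidate proto-form against each daughter:
Tareve: *sabapes > habapes > habapis  (by debuccalisation, vowel merger)
Kadenen: *sabapes > savapes > sevepes  (by unconditioned shift, vowel merger)
No other proto-form is consistent with every reflex, so the reconstruction is *sabapes.

*sabapes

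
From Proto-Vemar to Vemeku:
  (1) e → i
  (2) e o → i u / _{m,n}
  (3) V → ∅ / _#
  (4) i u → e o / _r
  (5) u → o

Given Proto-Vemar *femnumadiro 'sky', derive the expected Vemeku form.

fimnomader

Vemeku: *femnumadiro > fimnumadiro > fimnumadir > fimnumader > fimnomader  (by vowel merger, apocope, pre-rhotic lowering, vowel merger)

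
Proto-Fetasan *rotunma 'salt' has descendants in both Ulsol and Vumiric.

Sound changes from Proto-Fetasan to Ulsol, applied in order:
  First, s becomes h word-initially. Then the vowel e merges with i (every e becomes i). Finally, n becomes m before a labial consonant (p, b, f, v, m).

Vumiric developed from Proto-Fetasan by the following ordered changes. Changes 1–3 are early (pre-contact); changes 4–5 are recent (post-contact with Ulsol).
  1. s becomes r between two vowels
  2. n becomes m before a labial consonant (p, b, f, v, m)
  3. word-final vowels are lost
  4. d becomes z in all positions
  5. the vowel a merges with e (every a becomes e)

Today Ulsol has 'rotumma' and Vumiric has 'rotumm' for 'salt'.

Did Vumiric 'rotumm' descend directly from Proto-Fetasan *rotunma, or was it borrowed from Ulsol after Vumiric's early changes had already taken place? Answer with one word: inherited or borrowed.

If inherited, *rotunma would pass through all of Vumiric's changes:
Vumiric: *rotunma > rotumma > rotumm  (by nasal place assimilation, apocope)
If borrowed from Ulsol 'rotumma' after the early changes, it would undergo only the recent ones:
  rule 4 (unconditioned shift): no change (rotumma)
  rule 5 (vowel merger): rotumma → rotumme
  ⇒ as a loan: rotumme
Vumiric 'rotumm' matches the inherited outcome exactly, so it is an inherited cognate, not a loan.

inherited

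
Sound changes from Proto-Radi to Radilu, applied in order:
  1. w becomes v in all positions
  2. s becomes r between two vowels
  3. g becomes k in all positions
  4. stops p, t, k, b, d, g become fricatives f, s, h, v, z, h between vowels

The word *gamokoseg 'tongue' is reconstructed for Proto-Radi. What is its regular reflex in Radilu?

Radilu: *gamokoseg
  gamokoseg (rule 1 does not apply)
  gamokoseg → gamokoreg   [rhotacism]
  gamokoreg → kamokorek   [unconditioned shift]
  kamokorek → kamohorek   [intervocalic lenition]
  giving Radilu kamohorek.

kamohorek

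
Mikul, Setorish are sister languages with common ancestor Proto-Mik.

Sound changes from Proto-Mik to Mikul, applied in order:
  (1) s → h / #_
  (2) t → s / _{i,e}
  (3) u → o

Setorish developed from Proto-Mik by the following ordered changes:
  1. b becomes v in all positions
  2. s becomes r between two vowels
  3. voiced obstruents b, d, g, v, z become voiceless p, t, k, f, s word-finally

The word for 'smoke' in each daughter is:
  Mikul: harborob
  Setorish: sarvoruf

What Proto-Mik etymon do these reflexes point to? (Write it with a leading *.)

Position 4: Mikul has b, Setorish has v. Mikul preserves b here (none of its changes turn any other segment into b), so the proto-segment is *b.
Position 8: Mikul has b, Setorish has f. Mikul preserves b here (none of its changes turn any other segment into b), so the proto-segment is *b.
This points to *sarborub. Verify forward in each daughter:
Mikul: *sarborub
  sarborub → harborub   [debuccalisation]
  harborub (rule 2 does not apply)
  harborub → harborob   [vowel merger]
  giving Mikul harborob.
Setorish: start from *sarborub.
  rule 1 (unconditioned shift): sarborub → sarvoruv
  rule 2: no change — sarvoruv
  rule 3 (final devoicing): sarvoruv → sarvoruf
  ⇒ Setorish sarvoruf
Only *sarborub yields all of Mikul harborob, Setorish sarvoruf.

*sarborub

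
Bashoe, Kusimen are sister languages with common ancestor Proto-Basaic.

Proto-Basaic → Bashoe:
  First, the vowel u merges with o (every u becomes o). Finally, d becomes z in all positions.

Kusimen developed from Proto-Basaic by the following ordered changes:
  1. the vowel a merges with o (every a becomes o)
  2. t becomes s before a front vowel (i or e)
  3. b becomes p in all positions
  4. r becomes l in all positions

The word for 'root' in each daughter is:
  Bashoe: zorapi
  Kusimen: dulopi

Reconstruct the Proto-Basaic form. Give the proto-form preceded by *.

Position 4: Bashoe has a, Kusimen has o. Bashoe preserves a here (none of its changes turn any other segment into a), so the proto-segment is *a.
Position 1: Bashoe has z, Kusimen has d. Kusimen preserves d here (none of its changes turn any other segment into d), so the proto-segment is *d.
Position 2: Bashoe has o, Kusimen has u. Kusimen preserves u here (none of its changes turn any other segment into u), so the proto-segment is *u.
Continuing position by position gives *durapi; check it forward:
Bashoe: *durapi
  durapi → dorapi   [vowel merger]
  dorapi → zorapi   [unconditioned shift]
  giving Bashoe zorapi.
Kusimen: *durapi
  durapi → duropi   [vowel merger]
  duropi (rule 2 does not apply)
  duropi (rule 3 does not apply)
  duropi → dulopi   [unconditioned shift]
  giving Kusimen dulopi.
*durapi is the unique common source.

*durapi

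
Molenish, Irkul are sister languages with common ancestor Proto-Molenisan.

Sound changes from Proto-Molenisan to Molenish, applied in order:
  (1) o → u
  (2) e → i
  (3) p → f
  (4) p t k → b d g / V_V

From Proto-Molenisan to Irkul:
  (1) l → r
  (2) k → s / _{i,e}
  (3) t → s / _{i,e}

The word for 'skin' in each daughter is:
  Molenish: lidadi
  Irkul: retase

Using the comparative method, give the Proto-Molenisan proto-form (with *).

Position 1: Molenish has l, Irkul has r. Molenish preserves l here (none of its changes turn any other segment into l), so the proto-segment is *l.
Position 3: Molenish has d, Irkul has t. Irkul preserves t here (none of its changes turn any other segment into t), so the proto-segment is *t.
Continuing position by position gives *letate; check it forward:
Molenish: start from *letate.
  rule 1: no change — letate
  rule 2 (vowel merger): letate → litati
  rule 3: no change — litati
  rule 4 (intervocalic voicing): litati → lidadi
  ⇒ Molenish lidadi
Irkul: *letate > retate > retase  (by unconditioned shift, palatalisation)
No other proto-form is consistent with every reflex, so the reconstruction is *letate.

*letate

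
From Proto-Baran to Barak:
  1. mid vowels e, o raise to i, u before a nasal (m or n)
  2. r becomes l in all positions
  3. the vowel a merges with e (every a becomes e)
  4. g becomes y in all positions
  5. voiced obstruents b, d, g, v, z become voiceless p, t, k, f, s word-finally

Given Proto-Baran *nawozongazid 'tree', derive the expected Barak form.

Barak: start from *nawozongazid.
  rule 1 (pre-nasal raising): nawozongazid → nawozungazid
  rule 2: no change — nawozungazid
  rule 3 (vowel merger): nawozungazid → newozungezid
  rule 4 (unconditioned shift): newozungezid → newozunyezid
  rule 5 (final devoicing): newozunyezid → newozunyezit
  ⇒ Barak newozunyezit

newozunyezit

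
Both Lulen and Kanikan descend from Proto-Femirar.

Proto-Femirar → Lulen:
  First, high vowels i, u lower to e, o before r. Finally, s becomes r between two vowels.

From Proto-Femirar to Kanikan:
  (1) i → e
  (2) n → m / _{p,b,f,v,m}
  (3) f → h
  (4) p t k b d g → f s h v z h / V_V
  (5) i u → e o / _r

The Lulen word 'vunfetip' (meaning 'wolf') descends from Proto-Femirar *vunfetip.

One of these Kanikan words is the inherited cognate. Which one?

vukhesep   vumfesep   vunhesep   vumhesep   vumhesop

vumhesep

Kanikan: *vunfetip > vunfetep > vumfetep > vumhetep > vumhesep  (by vowel merger, nasal place assimilation, unconditioned shift, intervocalic lenition)
The other candidates each miss or misapply at least one Kanikan change.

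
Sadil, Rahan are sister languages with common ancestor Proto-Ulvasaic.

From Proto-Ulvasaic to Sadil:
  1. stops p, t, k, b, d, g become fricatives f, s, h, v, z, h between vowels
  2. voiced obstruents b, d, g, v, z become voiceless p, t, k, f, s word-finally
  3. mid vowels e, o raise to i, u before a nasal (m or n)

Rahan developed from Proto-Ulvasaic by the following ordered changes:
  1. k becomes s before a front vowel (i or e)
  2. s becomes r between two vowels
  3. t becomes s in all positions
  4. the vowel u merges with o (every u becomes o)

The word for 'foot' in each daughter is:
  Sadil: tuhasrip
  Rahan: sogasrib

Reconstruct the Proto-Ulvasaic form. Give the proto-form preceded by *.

Position 3: Sadil has h, Rahan has g. Rahan preserves g here (none of its changes turn any other segment into g), so the proto-segment is *g.
Position 8: Sadil has p, Rahan has b. Rahan preserves b here (none of its changes turn any other segment into b), so the proto-segment is *b.
Position 1: Sadil has t, Rahan has s. Taking the neighbouring segments as reconstructed: Sadil t can only go back to *t; Rahan s could go back to *t or *s — the one source consistent with every daughter is *t.
Verify the candidate proto-form against each daughter:
Sadil: *tugasrib > tuhasrib > tuhasrip  (by intervocalic lenition, final devoicing)
Rahan: *tugasrib
  tugasrib (rule 1 does not apply)
  tugasrib (rule 2 does not apply)
  tugasrib → sugasrib   [unconditioned shift]
  sugasrib → sogasrib   [vowel merger]
  giving Rahan sogasrib.
No other proto-form is consistent with every reflex, so the reconstruction is *tugasrib.

*tugasrib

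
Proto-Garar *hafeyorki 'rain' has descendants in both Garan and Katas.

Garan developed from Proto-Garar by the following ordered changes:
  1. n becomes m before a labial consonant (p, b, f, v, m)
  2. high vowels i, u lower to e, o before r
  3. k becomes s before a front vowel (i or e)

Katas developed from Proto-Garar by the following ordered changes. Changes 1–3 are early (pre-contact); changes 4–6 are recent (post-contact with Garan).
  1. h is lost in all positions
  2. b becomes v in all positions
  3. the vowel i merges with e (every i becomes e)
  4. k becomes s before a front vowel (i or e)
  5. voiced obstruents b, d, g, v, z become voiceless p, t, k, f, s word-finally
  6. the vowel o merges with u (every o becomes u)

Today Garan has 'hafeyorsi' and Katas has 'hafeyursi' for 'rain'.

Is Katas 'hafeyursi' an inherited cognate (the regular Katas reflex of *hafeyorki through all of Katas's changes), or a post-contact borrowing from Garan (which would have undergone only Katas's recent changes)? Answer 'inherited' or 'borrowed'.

borrowed

If inherited, *hafeyorki would pass through all of Katas's changes:
Katas: *hafeyorki > afeyorki > afeyorke > afeyorse > afeyurse  (by h-loss, vowel merger, palatalisation, vowel merger)
If borrowed from Garan 'hafeyorsi' after the early changes, it would undergo only the recent ones:
  rule 4 (palatalisation): no change (hafeyorsi)
  rule 5 (final devoicing): no change (hafeyorsi)
  rule 6 (vowel merger): hafeyorsi → hafeyursi
  ⇒ as a loan: hafeyursi
Katas 'hafeyursi' matches the loan outcome 'hafeyursi', not the inherited 'afeyurse' — it skipped the early Katas changes, so it was borrowed from Garan.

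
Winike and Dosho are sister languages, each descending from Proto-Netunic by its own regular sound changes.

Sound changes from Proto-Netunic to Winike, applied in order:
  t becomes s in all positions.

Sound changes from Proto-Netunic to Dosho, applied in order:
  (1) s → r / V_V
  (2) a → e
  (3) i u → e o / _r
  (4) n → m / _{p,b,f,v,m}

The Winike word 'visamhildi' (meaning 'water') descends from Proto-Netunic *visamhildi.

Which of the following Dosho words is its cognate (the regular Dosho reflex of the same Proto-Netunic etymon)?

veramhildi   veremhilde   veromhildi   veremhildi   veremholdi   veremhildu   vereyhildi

veremhildi

Dosho: *visamhildi
  visamhildi → viramhildi   [rhotacism]
  viramhildi → viremhildi   [vowel merger]
  viremhildi → veremhildi   [pre-rhotic lowering]
  veremhildi (rule 4 does not apply)
  giving Dosho veremhildi.
Among the options, 'veremhildi' alone shows every Dosho change applied in order.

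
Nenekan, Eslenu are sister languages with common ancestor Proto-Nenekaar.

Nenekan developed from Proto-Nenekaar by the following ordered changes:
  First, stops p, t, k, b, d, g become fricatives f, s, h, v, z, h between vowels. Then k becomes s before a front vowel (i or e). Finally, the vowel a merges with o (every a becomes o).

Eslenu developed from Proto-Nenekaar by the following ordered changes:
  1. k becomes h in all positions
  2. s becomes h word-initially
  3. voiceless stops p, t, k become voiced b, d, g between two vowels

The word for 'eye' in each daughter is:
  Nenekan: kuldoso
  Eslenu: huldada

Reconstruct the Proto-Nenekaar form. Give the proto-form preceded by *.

Position 6: Nenekan has s, Eslenu has d. Taking the neighbouring segments as reconstructed: Nenekan s could go back to *t or *s; Eslenu d could go back to *t or *d — the one source consistent with every daughter is *t.
Position 5: Nenekan has o, Eslenu has a. Eslenu preserves a here (none of its changes turn any other segment into a), so the proto-segment is *a.
Position 1: Nenekan has k, Eslenu has h. Nenekan preserves k here (none of its changes turn any other segment into k), so the proto-segment is *k.
Verify the candidate proto-form against each daughter:
Nenekan: start from *kuldata.
  rule 1 (intervocalic lenition): kuldata → kuldasa
  rule 2: no change — kuldasa
  rule 3 (vowel merger): kuldasa → kuldoso
  ⇒ Nenekan kuldoso
Eslenu: start from *kuldata.
  rule 1 (unconditioned shift): kuldata → huldata
  rule 2: no change — huldata
  rule 3 (intervocalic voicing): huldata → huldada
  ⇒ Eslenu huldada
*kuldata is the unique common source.

*kuldata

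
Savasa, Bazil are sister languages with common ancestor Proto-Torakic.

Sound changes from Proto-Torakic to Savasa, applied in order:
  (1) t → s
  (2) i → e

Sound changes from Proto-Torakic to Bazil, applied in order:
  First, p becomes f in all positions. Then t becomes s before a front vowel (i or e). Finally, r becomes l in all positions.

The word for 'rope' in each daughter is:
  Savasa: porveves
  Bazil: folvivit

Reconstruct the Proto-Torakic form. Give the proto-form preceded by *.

*porvivit

Position 8: Savasa has s, Bazil has t. Bazil preserves t here (none of its changes turn any other segment into t), so the proto-segment is *t.
Position 5: Savasa has e, Bazil has i. Bazil preserves i here (none of its changes turn any other segment into i), so the proto-segment is *i.
Continuing position by position gives *porvivit; check it forward:
Savasa: *porvivit > porvivis > porveves  (by unconditioned shift, vowel merger)
Bazil: *porvivit > forvivit > folvivit  (by unconditioned shift, unconditioned shift)
Only *porvivit yields all of Savasa porveves, Bazil folvivit.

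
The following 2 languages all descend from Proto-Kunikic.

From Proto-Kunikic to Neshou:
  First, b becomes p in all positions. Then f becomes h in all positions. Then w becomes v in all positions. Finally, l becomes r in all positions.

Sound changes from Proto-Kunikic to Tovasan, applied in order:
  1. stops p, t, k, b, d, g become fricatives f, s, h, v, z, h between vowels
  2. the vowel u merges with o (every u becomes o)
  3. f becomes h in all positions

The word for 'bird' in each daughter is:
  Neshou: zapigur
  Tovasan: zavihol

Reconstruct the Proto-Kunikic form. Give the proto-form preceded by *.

*zabigul

Position 5: Neshou has g, Tovasan has h. Neshou preserves g here (none of its changes turn any other segment into g), so the proto-segment is *g.
Position 3: Neshou has p, Tovasan has v. Taking the neighbouring segments as reconstructed: Neshou p could go back to *p or *b; Tovasan v could go back to *b or *v — the one source consistent with every daughter is *b.
Position 6: Neshou has u, Tovasan has o. Neshou preserves u here (none of its changes turn any other segment into u), so the proto-segment is *u.
Verify the candidate proto-form against each daughter:
Neshou: start from *zabigul.
  rule 1 (unconditioned shift): zabigul → zapigul
  rule 2: no change — zapigul
  rule 3: no change — zapigul
  rule 4 (unconditioned shift): zapigul → zapigur
  ⇒ Neshou zapigur
Tovasan: *zabigul > zavihul > zavihol  (by intervocalic lenition, vowel merger)
*zabigul is the unique common source.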